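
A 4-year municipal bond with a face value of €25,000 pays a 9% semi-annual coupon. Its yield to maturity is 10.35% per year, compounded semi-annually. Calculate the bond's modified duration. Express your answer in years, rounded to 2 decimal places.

3.26 years

Periodic yield y = 0.05175. First find Macaulay duration:
  t   CF        PV=CF/(1+0.05175)^t    t·PV
  1     1,125.00     1,069.6458     1,069.6458
  2     1,125.00     1,017.0153     2,034.0306
  3     1,125.00       966.9744     2,900.9231
  4     1,125.00       919.3956     3,677.5826
  5     1,125.00       874.1580     4,370.7898
  6     1,125.00       831.1462     4,986.8769
  7     1,125.00       790.2507     5,531.7548
  8    26,125.00    17,448.4211   139,587.3687
  Σ                 23,917.0070   164,158.9722
P = 23,917.0070; Macaulay duration = 164,158.9722 / 23,917.0070 = 6.86369 half-year periods = 3.43185 years.
Modified duration = D_Mac / (1 + y) = 3.43185 / 1.05175 = 3.26299 years.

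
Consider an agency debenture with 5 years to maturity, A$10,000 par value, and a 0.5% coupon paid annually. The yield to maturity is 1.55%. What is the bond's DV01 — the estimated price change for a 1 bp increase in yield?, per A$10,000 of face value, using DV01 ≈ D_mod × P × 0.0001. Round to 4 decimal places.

Periodic yield y = 0.0155.
  t   CF        PV=CF/(1+0.0155)^t    t·PV
  1        50.00        49.2368        49.2368
  2        50.00        48.4853        96.9706
  3        50.00        47.7453       143.2358
  4        50.00        47.0165       188.0660
  5    10,050.00     9,306.0723    46,530.3616
  Σ                  9,498.5562    47,007.8708
P = 9,498.5562; D_Mac = 4.94895 yrs; D_mod = 4.87341 yrs.
DV01 ≈ 4.87341 × 9,498.5562 × 0.0001 = 4.629037.

A$4.6290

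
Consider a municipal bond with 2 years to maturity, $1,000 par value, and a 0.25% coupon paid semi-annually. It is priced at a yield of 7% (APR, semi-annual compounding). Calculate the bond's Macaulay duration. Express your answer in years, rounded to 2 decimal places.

2.00 years

Periodic yield y = 0.035. Discount each cash flow and weight by its period:
  t   CF        PV=CF/(1+0.035)^t    t·PV
  1         1.25         1.2077         1.2077
  2         1.25         1.1669         2.3338
  3         1.25         1.1274         3.3823
  4     1,001.25       872.5315     3,490.1261
  Σ                    876.0336     3,497.0499
Price P = Σ PV = 876.0336.
Macaulay duration = Σ(t·PV) / P = 3,497.0499 / 876.0336 = 3.99191 half-year periods.
In years: 3.99191 / 2 = 1.99596 years.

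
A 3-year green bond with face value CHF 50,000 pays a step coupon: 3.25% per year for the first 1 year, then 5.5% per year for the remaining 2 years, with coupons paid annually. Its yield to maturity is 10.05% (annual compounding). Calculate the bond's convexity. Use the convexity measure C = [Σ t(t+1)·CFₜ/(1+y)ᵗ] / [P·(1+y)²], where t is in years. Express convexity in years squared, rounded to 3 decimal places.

9.367

With y = 0.1005:
  t   CF        PV=CF/(1+0.1005)^t    t·PV        t(t+1)·PV
  1     1,625.00     1,476.6015     1,476.6015       2,953.2031
  2     2,750.00     2,270.6626     4,541.3251      13,623.9754
  3    52,750.00    39,577.8614   118,733.5842     474,934.3368
  Σ                 43,325.1255   124,751.5109     491,511.5153
P = 43,325.1255.
Convexity = Σ t(t+1)·PV / [P·(1+y)²] = 491,511.5153 / (43,325.1255 × 1.211100) = 9.36729.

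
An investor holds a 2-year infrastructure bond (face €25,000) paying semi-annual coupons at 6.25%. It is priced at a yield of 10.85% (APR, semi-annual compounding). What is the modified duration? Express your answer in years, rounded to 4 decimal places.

1.8084 years

Periodic yield y = 0.05425. First find Macaulay duration:
  t   CF        PV=CF/(1+0.05425)^t    t·PV
  1       781.25       741.0481       741.0481
  2       781.25       702.9150     1,405.8300
  3       781.25       666.7441     2,000.2324
  4    25,781.25    20,870.3403    83,481.3614
  Σ                 22,981.0476    87,628.4719
P = 22,981.0476; Macaulay duration = 87,628.4719 / 22,981.0476 = 3.81308 half-year periods = 1.90654 years.
Modified duration = D_Mac / (1 + y) = 1.90654 / 1.05425 = 1.80843 years.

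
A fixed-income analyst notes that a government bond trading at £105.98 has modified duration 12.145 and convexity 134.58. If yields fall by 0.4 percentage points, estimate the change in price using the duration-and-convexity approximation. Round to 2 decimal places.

+£5.26

Duration effect: -D_mod·Δy = -12.145 × (-0.004) = +0.048580
Convexity effect: ½·C·(Δy)² = 0.5 × 134.58 × (-0.004)² = +0.00107664
ΔP/P ≈ +0.048580 + 0.00107664 = +0.04965664
ΔP ≈ 105.98 × (+0.04965664) = +5.2626107072.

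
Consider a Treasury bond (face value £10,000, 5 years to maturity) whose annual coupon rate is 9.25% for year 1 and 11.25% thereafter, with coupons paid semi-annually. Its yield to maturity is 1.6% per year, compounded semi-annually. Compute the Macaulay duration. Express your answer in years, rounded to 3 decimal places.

4.206 years

Periodic yield y = 0.008. Discount each cash flow and weight by its period:
  t   CF        PV=CF/(1+0.008)^t    t·PV
  1       462.50       458.8294       458.8294
  2       462.50       455.1879       910.3757
  3       562.50       549.2132     1,647.6395
  4       562.50       544.8543     2,179.4173
  5       562.50       540.5301     2,702.6504
  6       562.50       536.2402     3,217.4409
  7       562.50       531.9843     3,723.8900
  8       562.50       527.7622     4,222.0975
  9       562.50       523.5736     4,712.1624
  10   10,562.50     9,753.5205    97,535.2049
  Σ                 14,421.6955   121,309.7080
Price P = Σ PV = 14,421.6955.
Macaulay duration = Σ(t·PV) / P = 121,309.7080 / 14,421.6955 = 8.41161 half-year periods.
In years: 8.41161 / 2 = 4.20581 years.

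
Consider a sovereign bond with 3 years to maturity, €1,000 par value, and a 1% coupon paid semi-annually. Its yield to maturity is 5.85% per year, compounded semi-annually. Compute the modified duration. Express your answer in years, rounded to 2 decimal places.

Periodic yield y = 0.02925. First find Macaulay duration:
  t   CF        PV=CF/(1+0.02925)^t    t·PV
  1         5.00         4.8579         4.8579
  2         5.00         4.7199         9.4397
  3         5.00         4.5857        13.7572
  4         5.00         4.4554        17.8216
  5         5.00         4.3288        21.6439
  6     1,005.00       845.3583     5,072.1496
  Σ                    868.3059     5,139.6699
P = 868.3059; Macaulay duration = 5,139.6699 / 868.3059 = 5.91919 half-year periods = 2.95960 years.
Modified duration = D_Mac / (1 + y) = 2.95960 / 1.02925 = 2.87549 years.

2.88 years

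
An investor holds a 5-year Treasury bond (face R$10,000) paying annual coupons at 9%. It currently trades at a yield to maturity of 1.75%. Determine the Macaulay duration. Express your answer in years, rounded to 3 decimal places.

4.353 years

Periodic yield y = 0.0175. Discount each cash flow and weight by its year:
  t   CF        PV=CF/(1+0.0175)^t    t·PV
  1       900.00       884.5209       884.5209
  2       900.00       869.3080     1,738.6160
  3       900.00       854.3568     2,563.0703
  4       900.00       839.6627     3,358.6506
  5    10,900.00     9,994.3466    49,971.7332
  Σ                 13,442.1949    58,516.5910
Price P = Σ PV = 13,442.1949.
Macaulay duration = Σ(t·PV) / P = 58,516.5910 / 13,442.1949 = 4.35320 years.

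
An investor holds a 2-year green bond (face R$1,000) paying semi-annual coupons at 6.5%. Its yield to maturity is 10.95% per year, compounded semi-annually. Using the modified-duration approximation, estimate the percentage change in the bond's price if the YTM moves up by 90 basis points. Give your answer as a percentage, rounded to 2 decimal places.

Periodic yield y = 0.05475. Modified duration first:
  t   CF        PV=CF/(1+0.05475)^t    t·PV
  1        32.50        30.8130        30.8130
  2        32.50        29.2135        58.4271
  3        32.50        27.6971        83.0914
  4     1,032.50       834.2418     3,336.9670
  Σ                    921.9654     3,509.2985
P = 921.9654; D_Mac = 3.80632 half-year periods = 1.90316 yrs; D_mod = 1.90316/(1+0.05475) = 1.80437 yrs.
ΔP/P ≈ -D_mod · Δy = -1.80437 × (+0.009) = -0.016239 = -1.6239%.

-1.62%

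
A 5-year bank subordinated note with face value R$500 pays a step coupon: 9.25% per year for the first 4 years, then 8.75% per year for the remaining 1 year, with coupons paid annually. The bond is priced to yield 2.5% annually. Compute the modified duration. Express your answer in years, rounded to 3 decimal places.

Periodic yield y = 0.025. First find Macaulay duration:
  t   CF        PV=CF/(1+0.025)^t    t·PV
  1        46.25        45.1220        45.1220
  2        46.25        44.0214        88.0428
  3        46.25        42.9477       128.8432
  4        46.25        41.9002       167.6009
  5       543.75       480.5958     2,402.9788
  Σ                    654.5871     2,832.5877
P = 654.5871; Macaulay duration = 2,832.5877 / 654.5871 = 4.32729 years.
Modified duration = D_Mac / (1 + y) = 4.32729 / 1.025 = 4.22175 years.

4.222 years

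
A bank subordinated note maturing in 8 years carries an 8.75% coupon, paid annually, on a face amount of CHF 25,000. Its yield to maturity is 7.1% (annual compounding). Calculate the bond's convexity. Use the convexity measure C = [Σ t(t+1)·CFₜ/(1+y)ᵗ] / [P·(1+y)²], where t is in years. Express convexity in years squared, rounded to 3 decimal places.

43.956

With y = 0.071:
  t   CF        PV=CF/(1+0.071)^t    t·PV        t(t+1)·PV
  1     2,187.50     2,042.4837     2,042.4837       4,084.9673
  2     2,187.50     1,907.0809     3,814.1618      11,442.4855
  3     2,187.50     1,780.6544     5,341.9633      21,367.8534
  4     2,187.50     1,662.6092     6,650.4368      33,252.1839
  5     2,187.50     1,552.3895     7,761.9477      46,571.6862
  6     2,187.50     1,449.4767     8,696.8602      60,878.0211
  7     2,187.50     1,353.3863     9,473.7039      75,789.6310
  8    27,187.50    15,705.5629   125,644.5035   1,130,800.5318
  Σ                 27,453.6437   169,426.0609   1,384,187.3603
P = 27,453.6437.
Convexity = Σ t(t+1)·PV / [P·(1+y)²] = 1,384,187.3603 / (27,453.6437 × 1.147041) = 43.95578.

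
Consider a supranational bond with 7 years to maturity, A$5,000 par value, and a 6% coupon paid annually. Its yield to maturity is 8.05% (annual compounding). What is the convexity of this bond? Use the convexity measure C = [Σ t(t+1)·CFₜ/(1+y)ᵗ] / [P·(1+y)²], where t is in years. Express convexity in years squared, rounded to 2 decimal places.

37.58

With y = 0.0805:
  t   CF        PV=CF/(1+0.0805)^t    t·PV        t(t+1)·PV
  1       300.00       277.6492       277.6492         555.2985
  2       300.00       256.9637       513.9273       1,541.7820
  3       300.00       237.8192       713.4576       2,853.8306
  4       300.00       220.1011       880.4043       4,402.0216
  5       300.00       203.7030     1,018.5149       6,111.0896
  6       300.00       188.5266     1,131.1596       7,918.1171
  7     5,300.00     3,082.4956    21,577.4695     172,619.7559
  Σ                  4,467.2584    26,112.5825     196,001.8951
P = 4,467.2584.
Convexity = Σ t(t+1)·PV / [P·(1+y)²] = 196,001.8951 / (4,467.2584 × 1.167480) = 37.58111.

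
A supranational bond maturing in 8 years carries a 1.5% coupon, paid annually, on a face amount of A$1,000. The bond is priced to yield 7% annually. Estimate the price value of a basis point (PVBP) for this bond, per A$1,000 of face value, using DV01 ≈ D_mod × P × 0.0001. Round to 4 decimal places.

A$0.4699

Periodic yield y = 0.07.
  t   CF        PV=CF/(1+0.07)^t    t·PV
  1        15.00        14.0187        14.0187
  2        15.00        13.1016        26.2032
  3        15.00        12.2445        36.7334
  4        15.00        11.4434        45.7737
  5        15.00        10.6948        53.4740
  6        15.00         9.9951        59.9708
  7        15.00         9.3412        65.3887
  8     1,015.00       590.7392     4,725.9139
  Σ                    671.5786     5,027.4764
P = 671.5786; D_Mac = 7.48606 yrs; D_mod = 6.99632 yrs.
DV01 ≈ 6.99632 × 671.5786 × 0.0001 = 0.469858.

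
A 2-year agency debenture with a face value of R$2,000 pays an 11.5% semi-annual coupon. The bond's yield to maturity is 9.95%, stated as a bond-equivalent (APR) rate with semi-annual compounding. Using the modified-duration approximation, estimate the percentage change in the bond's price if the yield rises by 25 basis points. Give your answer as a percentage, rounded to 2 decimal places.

Periodic yield y = 0.04975. Modified duration first:
  t   CF        PV=CF/(1+0.04975)^t    t·PV
  1       115.00       109.5499       109.5499
  2       115.00       104.3581       208.7162
  3       115.00        99.4123       298.2369
  4     2,115.00     1,741.6739     6,966.6955
  Σ                  2,054.9942     7,583.1985
P = 2,054.9942; D_Mac = 3.69013 half-year periods = 1.84507 yrs; D_mod = 1.84507/(1+0.04975) = 1.75762 yrs.
ΔP/P ≈ -D_mod · Δy = -1.75762 × (+0.0025) = -0.004394 = -0.4394%.

-0.44%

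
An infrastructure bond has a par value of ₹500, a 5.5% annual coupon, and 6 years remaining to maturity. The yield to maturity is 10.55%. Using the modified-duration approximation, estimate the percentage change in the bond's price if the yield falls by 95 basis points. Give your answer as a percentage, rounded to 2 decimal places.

Periodic yield y = 0.1055. Modified duration first:
  t   CF        PV=CF/(1+0.1055)^t    t·PV
  1        27.50        24.8756        24.8756
  2        27.50        22.5017        45.0034
  3        27.50        20.3543        61.0629
  4        27.50        18.4119        73.6474
  5        27.50        16.6548        83.2739
  6       527.50       288.9815     1,733.8888
  Σ                    391.7797     2,021.7521
P = 391.7797; D_Mac = 5.16043 yrs; D_mod = 5.16043/(1+0.1055) = 4.66796 yrs.
ΔP/P ≈ -D_mod · Δy = -4.66796 × (-0.0095) = +0.044346 = +4.4346%.

+4.43%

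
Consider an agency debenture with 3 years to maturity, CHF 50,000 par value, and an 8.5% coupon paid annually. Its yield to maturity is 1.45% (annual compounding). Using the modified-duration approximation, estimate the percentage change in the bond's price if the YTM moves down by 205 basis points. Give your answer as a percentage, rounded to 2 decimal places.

Periodic yield y = 0.0145. Modified duration first:
  t   CF        PV=CF/(1+0.0145)^t    t·PV
  1     4,250.00     4,189.2558     4,189.2558
  2     4,250.00     4,129.3798     8,258.7596
  3    54,250.00    51,956.9428   155,870.8283
  Σ                 60,275.5783   168,318.8436
P = 60,275.5783; D_Mac = 2.79249 yrs; D_mod = 2.79249/(1+0.0145) = 2.75258 yrs.
ΔP/P ≈ -D_mod · Δy = -2.75258 × (-0.0205) = +0.056428 = +5.6428%.

+5.64%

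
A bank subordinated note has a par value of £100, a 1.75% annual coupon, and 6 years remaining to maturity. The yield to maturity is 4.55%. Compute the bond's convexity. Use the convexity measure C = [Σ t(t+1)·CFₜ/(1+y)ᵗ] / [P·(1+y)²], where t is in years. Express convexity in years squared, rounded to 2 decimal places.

With y = 0.0455:
  t   CF        PV=CF/(1+0.0455)^t    t·PV        t(t+1)·PV
  1         1.75         1.6738         1.6738           3.3477
  2         1.75         1.6010         3.2020           9.6060
  3         1.75         1.5313         4.5940          18.3758
  4         1.75         1.4647         5.8587          29.2935
  5         1.75         1.4009         7.0047          42.0280
  6       101.75        77.9095       467.4568       3,272.1973
  Σ                     85.5812       489.7899       3,374.8484
P = 85.5812.
Convexity = Σ t(t+1)·PV / [P·(1+y)²] = 3,374.8484 / (85.5812 × 1.093070) = 36.07677.

36.08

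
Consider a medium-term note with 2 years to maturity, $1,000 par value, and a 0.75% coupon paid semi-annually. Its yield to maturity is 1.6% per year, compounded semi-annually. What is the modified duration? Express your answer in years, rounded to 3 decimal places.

1.973 years

Periodic yield y = 0.008. First find Macaulay duration:
  t   CF        PV=CF/(1+0.008)^t    t·PV
  1         3.75         3.7202         3.7202
  2         3.75         3.6907         7.3814
  3         3.75         3.6614        10.9843
  4     1,003.75       972.2623     3,889.0491
  Σ                    983.3346     3,911.1350
P = 983.3346; Macaulay duration = 3,911.1350 / 983.3346 = 3.97742 half-year periods = 1.98871 years.
Modified duration = D_Mac / (1 + y) = 1.98871 / 1.008 = 1.97293 years.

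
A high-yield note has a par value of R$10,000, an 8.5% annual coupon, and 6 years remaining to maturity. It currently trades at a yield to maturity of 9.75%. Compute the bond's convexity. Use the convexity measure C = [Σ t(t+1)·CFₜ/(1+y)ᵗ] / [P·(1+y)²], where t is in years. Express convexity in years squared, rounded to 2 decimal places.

With y = 0.0975:
  t   CF        PV=CF/(1+0.0975)^t    t·PV        t(t+1)·PV
  1       850.00       774.4875       774.4875       1,548.9749
  2       850.00       705.6833     1,411.3667       4,234.1001
  3       850.00       642.9917     1,928.9750       7,715.8999
  4       850.00       585.8694     2,343.4776      11,717.3879
  5       850.00       533.8218     2,669.1089      16,014.6531
  6    10,850.00     6,208.7270    37,252.3620     260,766.5343
  Σ                  9,451.5806    46,379.7776     301,997.5502
P = 9,451.5806.
Convexity = Σ t(t+1)·PV / [P·(1+y)²] = 301,997.5502 / (9,451.5806 × 1.204506) = 26.52711.

26.53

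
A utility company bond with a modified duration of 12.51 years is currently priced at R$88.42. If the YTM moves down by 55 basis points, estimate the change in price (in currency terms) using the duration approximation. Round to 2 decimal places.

Duration approximation: ΔP/P ≈ -D_mod · Δy = -12.51 × (-0.0055) = +0.068805.
ΔP ≈ 88.42 × (+0.068805) = +6.0837381.

+R$6.08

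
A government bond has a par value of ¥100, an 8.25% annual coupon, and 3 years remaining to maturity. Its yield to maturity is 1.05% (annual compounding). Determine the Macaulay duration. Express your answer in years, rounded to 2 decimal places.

Periodic yield y = 0.0105. Discount each cash flow and weight by its year:
  t   CF        PV=CF/(1+0.0105)^t    t·PV
  1         8.25         8.1643         8.1643
  2         8.25         8.0794        16.1589
  3       108.25       104.9105       314.7315
  Σ                    121.1542       339.0547
Price P = Σ PV = 121.1542.
Macaulay duration = Σ(t·PV) / P = 339.0547 / 121.1542 = 2.79854 years.

2.80 years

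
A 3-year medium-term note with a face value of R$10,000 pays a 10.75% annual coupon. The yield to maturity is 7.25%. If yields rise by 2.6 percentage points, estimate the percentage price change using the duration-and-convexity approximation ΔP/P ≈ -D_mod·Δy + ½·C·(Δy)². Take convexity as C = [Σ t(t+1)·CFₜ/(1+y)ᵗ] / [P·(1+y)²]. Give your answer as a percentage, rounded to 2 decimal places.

With y = 0.0725:
  t   CF        PV=CF/(1+0.0725)^t    t·PV        t(t+1)·PV
  1     1,075.00     1,002.3310     1,002.3310       2,004.6620
  2     1,075.00       934.5744     1,869.1487       5,607.4462
  3    11,075.00     8,977.4260    26,932.2779     107,729.1116
  Σ                 10,914.3313    29,803.7576     115,341.2198
P = 10,914.3313; D_Mac = 2.73070 yrs; D_mod = 2.54611 yrs; C = 9.18740.
Duration effect: -2.54611 × (+0.026) = -0.066199
Convexity effect: 0.5 × 9.18740 × (0.026)² = +0.0031053
ΔP/P ≈ -0.066199 + 0.0031053 = -0.063093 = -6.3093%.

-6.31%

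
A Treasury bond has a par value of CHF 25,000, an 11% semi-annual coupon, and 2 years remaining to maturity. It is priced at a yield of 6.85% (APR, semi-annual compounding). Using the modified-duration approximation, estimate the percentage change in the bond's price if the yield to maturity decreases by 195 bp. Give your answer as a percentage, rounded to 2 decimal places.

Periodic yield y = 0.03425. Modified duration first:
  t   CF        PV=CF/(1+0.03425)^t    t·PV
  1     1,375.00     1,329.4658     1,329.4658
  2     1,375.00     1,285.4395     2,570.8790
  3     1,375.00     1,242.8712     3,728.6135
  4    26,375.00    23,051.0307    92,204.1230
  Σ                 26,908.8072    99,833.0812
P = 26,908.8072; D_Mac = 3.71005 half-year periods = 1.85503 yrs; D_mod = 1.85503/(1+0.03425) = 1.79360 yrs.
ΔP/P ≈ -D_mod · Δy = -1.79360 × (-0.0195) = +0.034975 = +3.4975%.

+3.50%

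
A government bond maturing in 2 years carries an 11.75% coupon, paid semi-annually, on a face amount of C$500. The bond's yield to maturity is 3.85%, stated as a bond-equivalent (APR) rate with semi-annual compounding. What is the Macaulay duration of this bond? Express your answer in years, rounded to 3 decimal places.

1.852 years

Periodic yield y = 0.01925. Discount each cash flow and weight by its period:
  t   CF        PV=CF/(1+0.01925)^t    t·PV
  1       29.375        28.8202        28.8202
  2       29.375        28.2759        56.5518
  3       29.375        27.7419        83.2256
  4      529.375       490.5017     1,962.0069
  Σ                    575.3397     2,130.6046
Price P = Σ PV = 575.3397.
Macaulay duration = Σ(t·PV) / P = 2,130.6046 / 575.3397 = 3.70321 half-year periods.
In years: 3.70321 / 2 = 1.85161 years.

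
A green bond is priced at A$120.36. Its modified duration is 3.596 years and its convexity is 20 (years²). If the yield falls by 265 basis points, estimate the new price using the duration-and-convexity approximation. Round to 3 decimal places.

A$132.675

Duration effect: -D_mod·Δy = -3.596 × (-0.0265) = +0.095294
Convexity effect: ½·C·(Δy)² = 0.5 × 20 × (-0.0265)² = +0.0070225
ΔP/P ≈ +0.095294 + 0.0070225 = +0.1023165
New price ≈ 120.36 × (1 + 0.1023165) = 132.67481394.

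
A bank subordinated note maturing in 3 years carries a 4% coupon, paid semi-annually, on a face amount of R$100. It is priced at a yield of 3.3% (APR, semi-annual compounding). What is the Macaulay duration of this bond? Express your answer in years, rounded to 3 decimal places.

Periodic yield y = 0.0165. Discount each cash flow and weight by its period:
  t   CF        PV=CF/(1+0.0165)^t    t·PV
  1         2.00         1.9675         1.9675
  2         2.00         1.9356         3.8712
  3         2.00         1.9042         5.7125
  4         2.00         1.8733         7.4931
  5         2.00         1.8429         9.2143
  6       102.00        92.4604       554.7625
  Σ                    101.9839       583.0212
Price P = Σ PV = 101.9839.
Macaulay duration = Σ(t·PV) / P = 583.0212 / 101.9839 = 5.71680 half-year periods.
In years: 5.71680 / 2 = 2.85840 years.

2.858 years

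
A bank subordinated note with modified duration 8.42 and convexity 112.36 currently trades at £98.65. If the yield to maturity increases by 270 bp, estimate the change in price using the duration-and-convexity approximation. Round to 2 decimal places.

-£18.39

Duration effect: -D_mod·Δy = -8.42 × (+0.027) = -0.227340
Convexity effect: ½·C·(Δy)² = 0.5 × 112.36 × (0.027)² = +0.04095522
ΔP/P ≈ -0.227340 + 0.04095522 = -0.18638478
ΔP ≈ 98.65 × (-0.18638478) = -18.386858547.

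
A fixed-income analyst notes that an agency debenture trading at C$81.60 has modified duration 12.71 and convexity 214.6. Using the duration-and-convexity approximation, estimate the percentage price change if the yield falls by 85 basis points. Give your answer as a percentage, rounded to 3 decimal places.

Duration effect: -D_mod·Δy = -12.71 × (-0.0085) = +0.108035
Convexity effect: ½·C·(Δy)² = 0.5 × 214.6 × (-0.0085)² = +0.007752425
ΔP/P ≈ +0.108035 + 0.007752425 = +0.115787425
= +11.5787425%.

+11.579%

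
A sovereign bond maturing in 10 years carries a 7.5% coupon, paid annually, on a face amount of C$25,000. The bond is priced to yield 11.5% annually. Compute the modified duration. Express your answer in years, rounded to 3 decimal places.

6.255 years

Periodic yield y = 0.115. First find Macaulay duration:
  t   CF        PV=CF/(1+0.115)^t    t·PV
  1     1,875.00     1,681.6143     1,681.6143
  2     1,875.00     1,508.1743     3,016.3486
  3     1,875.00     1,352.6227     4,057.8681
  4     1,875.00     1,213.1145     4,852.4581
  5     1,875.00     1,087.9951     5,439.9754
  6     1,875.00       975.7803     5,854.6821
  7     1,875.00       875.1393     6,125.9753
  8     1,875.00       784.8783     6,279.0266
  9     1,875.00       703.9267     6,335.3407
  10   26,875.00     9,048.9836    90,489.8356
  Σ                 19,232.2293   134,133.1248
P = 19,232.2293; Macaulay duration = 134,133.1248 / 19,232.2293 = 6.97439 years.
Modified duration = D_Mac / (1 + y) = 6.97439 / 1.115 = 6.25506 years.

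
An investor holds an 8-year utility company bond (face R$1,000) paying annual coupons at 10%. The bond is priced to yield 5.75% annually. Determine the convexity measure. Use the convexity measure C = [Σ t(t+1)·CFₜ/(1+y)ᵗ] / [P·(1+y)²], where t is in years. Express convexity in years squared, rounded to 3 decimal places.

44.505

With y = 0.0575:
  t   CF        PV=CF/(1+0.0575)^t    t·PV        t(t+1)·PV
  1       100.00        94.5626        94.5626         189.1253
  2       100.00        89.4209       178.8419         536.5257
  3       100.00        84.5588       253.6764       1,014.7057
  4       100.00        79.9611       319.8442       1,599.2210
  5       100.00        75.6133       378.0664       2,268.3986
  6       100.00        71.5019       429.0116       3,003.0809
  7       100.00        67.6141       473.2988       3,786.3904
  8     1,100.00       703.3147     5,626.5174      50,638.6563
  Σ                  1,266.5475     7,753.8193      63,036.1040
P = 1,266.5475.
Convexity = Σ t(t+1)·PV / [P·(1+y)²] = 63,036.1040 / (1,266.5475 × 1.118306) = 44.50483.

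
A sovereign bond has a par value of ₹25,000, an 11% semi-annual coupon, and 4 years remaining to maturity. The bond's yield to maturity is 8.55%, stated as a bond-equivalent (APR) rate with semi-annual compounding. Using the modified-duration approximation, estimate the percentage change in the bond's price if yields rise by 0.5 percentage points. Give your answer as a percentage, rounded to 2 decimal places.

Periodic yield y = 0.04275. Modified duration first:
  t   CF        PV=CF/(1+0.04275)^t    t·PV
  1     1,375.00     1,318.6286     1,318.6286
  2     1,375.00     1,264.5683     2,529.1367
  3     1,375.00     1,212.7244     3,638.1731
  4     1,375.00     1,163.0059     4,652.0235
  5     1,375.00     1,115.3257     5,576.6284
  6     1,375.00     1,069.6003     6,417.6017
  7     1,375.00     1,025.7495     7,180.2464
  8    26,375.00    18,869.0867   150,952.6937
  Σ                 27,038.6893   182,265.1320
P = 27,038.6893; D_Mac = 6.74090 half-year periods = 3.37045 yrs; D_mod = 3.37045/(1+0.04275) = 3.23227 yrs.
ΔP/P ≈ -D_mod · Δy = -3.23227 × (+0.005) = -0.016161 = -1.6161%.

-1.62%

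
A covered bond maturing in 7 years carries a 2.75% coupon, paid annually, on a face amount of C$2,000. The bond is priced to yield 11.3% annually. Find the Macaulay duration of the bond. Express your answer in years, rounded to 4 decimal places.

6.2688 years

Periodic yield y = 0.113. Discount each cash flow and weight by its year:
  t   CF        PV=CF/(1+0.113)^t    t·PV
  1        55.00        49.4160        49.4160
  2        55.00        44.3989        88.7978
  3        55.00        39.8912       119.6736
  4        55.00        35.8412       143.3646
  5        55.00        32.2023       161.0115
  6        55.00        28.9329       173.5973
  7     2,055.00       971.2828     6,798.9793
  Σ                  1,201.9652     7,534.8401
Price P = Σ PV = 1,201.9652.
Macaulay duration = Σ(t·PV) / P = 7,534.8401 / 1,201.9652 = 6.26877 years.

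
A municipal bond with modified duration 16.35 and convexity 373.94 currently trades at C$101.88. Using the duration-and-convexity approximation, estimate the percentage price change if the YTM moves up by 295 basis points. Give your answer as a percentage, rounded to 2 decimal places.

Duration effect: -D_mod·Δy = -16.35 × (+0.0295) = -0.482325
Convexity effect: ½·C·(Δy)² = 0.5 × 373.94 × (0.0295)² = +0.1627106425
ΔP/P ≈ -0.482325 + 0.1627106425 = -0.3196143575
= -31.96143575%.

-31.96%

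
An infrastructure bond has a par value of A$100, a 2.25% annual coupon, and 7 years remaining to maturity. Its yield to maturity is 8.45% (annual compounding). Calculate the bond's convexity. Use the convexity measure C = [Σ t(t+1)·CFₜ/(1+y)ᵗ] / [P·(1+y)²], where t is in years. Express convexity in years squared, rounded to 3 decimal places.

42.600

With y = 0.0845:
  t   CF        PV=CF/(1+0.0845)^t    t·PV        t(t+1)·PV
  1         2.25         2.0747         2.0747           4.1494
  2         2.25         1.9130         3.8261          11.4782
  3         2.25         1.7640         5.2919          21.1678
  4         2.25         1.6265         6.5062          32.5308
  5         2.25         1.4998         7.4990          44.9941
  6         2.25         1.3829         8.2977          58.0837
  7       102.25        57.9504       405.6528       3,245.2223
  Σ                     68.2114       439.1483       3,417.6263
P = 68.2114.
Convexity = Σ t(t+1)·PV / [P·(1+y)²] = 3,417.6263 / (68.2114 × 1.176140) = 42.59990.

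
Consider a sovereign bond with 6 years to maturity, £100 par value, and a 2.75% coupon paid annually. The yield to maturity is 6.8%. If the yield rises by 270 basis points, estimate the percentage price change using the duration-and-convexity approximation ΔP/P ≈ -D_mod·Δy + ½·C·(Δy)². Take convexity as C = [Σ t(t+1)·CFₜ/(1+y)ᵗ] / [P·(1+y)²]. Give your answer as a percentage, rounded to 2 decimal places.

-12.84%

With y = 0.068:
  t   CF        PV=CF/(1+0.068)^t    t·PV        t(t+1)·PV
  1         2.75         2.5749         2.5749           5.1498
  2         2.75         2.4110         4.8219          14.4658
  3         2.75         2.2575         6.7724          27.0894
  4         2.75         2.1137         8.4549          42.2744
  5         2.75         1.9791         9.8957          59.3742
  6       102.75        69.2396       415.4374       2,908.0616
  Σ                     80.5757       447.9571       3,056.4153
P = 80.5757; D_Mac = 5.55945 yrs; D_mod = 5.20548 yrs; C = 33.25566.
Duration effect: -5.20548 × (+0.027) = -0.140548
Convexity effect: 0.5 × 33.25566 × (0.027)² = +0.0121217
ΔP/P ≈ -0.140548 + 0.0121217 = -0.128426 = -12.8426%.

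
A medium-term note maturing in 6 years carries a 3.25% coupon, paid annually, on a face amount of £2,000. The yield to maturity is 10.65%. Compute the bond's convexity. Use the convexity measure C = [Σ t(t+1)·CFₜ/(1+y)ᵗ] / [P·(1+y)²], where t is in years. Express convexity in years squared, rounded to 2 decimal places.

30.05

With y = 0.1065:
  t   CF        PV=CF/(1+0.1065)^t    t·PV        t(t+1)·PV
  1        65.00        58.7438        58.7438         117.4876
  2        65.00        53.0897       106.1795         318.5384
  3        65.00        47.9799       143.9396         575.7585
  4        65.00        43.3618       173.4474         867.2368
  5        65.00        39.1883       195.9414       1,175.6486
  6     2,065.00     1,125.1529     6,750.9174      47,256.4221
  Σ                  1,367.5164     7,429.1691      50,311.0918
P = 1,367.5164.
Convexity = Σ t(t+1)·PV / [P·(1+y)²] = 50,311.0918 / (1,367.5164 × 1.224342) = 30.04888.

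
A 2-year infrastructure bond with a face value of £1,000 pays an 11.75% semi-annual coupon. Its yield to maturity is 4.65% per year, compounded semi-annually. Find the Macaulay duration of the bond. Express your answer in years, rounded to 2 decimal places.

1.85 years

Periodic yield y = 0.02325. Discount each cash flow and weight by its period:
  t   CF        PV=CF/(1+0.02325)^t    t·PV
  1        58.75        57.4151        57.4151
  2        58.75        56.1105       112.2211
  3        58.75        54.8356       164.5068
  4     1,058.75       965.7538     3,863.0151
  Σ                  1,134.1150     4,197.1580
Price P = Σ PV = 1,134.1150.
Macaulay duration = Σ(t·PV) / P = 4,197.1580 / 1,134.1150 = 3.70082 half-year periods.
In years: 3.70082 / 2 = 1.85041 years.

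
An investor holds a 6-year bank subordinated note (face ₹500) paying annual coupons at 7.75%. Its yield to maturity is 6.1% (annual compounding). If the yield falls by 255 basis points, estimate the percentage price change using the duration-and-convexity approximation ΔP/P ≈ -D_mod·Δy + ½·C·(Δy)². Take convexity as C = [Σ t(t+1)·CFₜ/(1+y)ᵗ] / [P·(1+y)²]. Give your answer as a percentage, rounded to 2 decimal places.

With y = 0.061:
  t   CF        PV=CF/(1+0.061)^t    t·PV        t(t+1)·PV
  1        38.75        36.5221        36.5221          73.0443
  2        38.75        34.4224        68.8448         206.5343
  3        38.75        32.4433        97.3300         389.3201
  4        38.75        30.5781       122.3123         611.5615
  5        38.75        28.8201       144.1003         864.6016
  6       538.75       377.6548     2,265.9286      15,861.5005
  Σ                    540.4408     2,735.0382      18,006.5624
P = 540.4408; D_Mac = 5.06075 yrs; D_mod = 4.76980 yrs; C = 29.59729.
Duration effect: -4.76980 × (-0.0255) = +0.121630
Convexity effect: 0.5 × 29.59729 × (-0.0255)² = +0.0096228
ΔP/P ≈ +0.121630 + 0.0096228 = +0.131253 = +13.1253%.

+13.13%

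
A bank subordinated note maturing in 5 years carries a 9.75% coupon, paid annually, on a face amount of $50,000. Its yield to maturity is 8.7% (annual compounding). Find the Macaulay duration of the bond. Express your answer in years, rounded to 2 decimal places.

Periodic yield y = 0.087. Discount each cash flow and weight by its year:
  t   CF        PV=CF/(1+0.087)^t    t·PV
  1     4,875.00     4,484.8206     4,484.8206
  2     4,875.00     4,125.8699     8,251.7398
  3     4,875.00     3,795.6485    11,386.9455
  4     4,875.00     3,491.8569    13,967.4278
  5    54,875.00    36,159.8660   180,799.3302
  Σ                 52,058.0620   218,890.2639
Price P = Σ PV = 52,058.0620.
Macaulay duration = Σ(t·PV) / P = 218,890.2639 / 52,058.0620 = 4.20473 years.

4.20 years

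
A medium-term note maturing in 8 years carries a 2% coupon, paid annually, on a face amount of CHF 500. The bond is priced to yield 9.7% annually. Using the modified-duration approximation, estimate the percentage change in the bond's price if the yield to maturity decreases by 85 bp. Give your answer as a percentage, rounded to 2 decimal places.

+5.63%

Periodic yield y = 0.097. Modified duration first:
  t   CF        PV=CF/(1+0.097)^t    t·PV
  1        10.00         9.1158         9.1158
  2        10.00         8.3097        16.6195
  3        10.00         7.5750        22.7249
  4        10.00         6.9052        27.6206
  5        10.00         6.2946        31.4729
  6        10.00         5.7380        34.4280
  7        10.00         5.2306        36.6144
  8       510.00       243.1740     1,945.3921
  Σ                    292.3428     2,123.9881
P = 292.3428; D_Mac = 7.26540 yrs; D_mod = 7.26540/(1+0.097) = 6.62297 yrs.
ΔP/P ≈ -D_mod · Δy = -6.62297 × (-0.0085) = +0.056295 = +5.6295%.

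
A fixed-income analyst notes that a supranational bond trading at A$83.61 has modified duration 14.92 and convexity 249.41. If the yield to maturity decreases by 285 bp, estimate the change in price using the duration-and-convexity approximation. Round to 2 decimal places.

+A$44.02

Duration effect: -D_mod·Δy = -14.92 × (-0.0285) = +0.425220
Convexity effect: ½·C·(Δy)² = 0.5 × 249.41 × (-0.0285)² = +0.10129163625
ΔP/P ≈ +0.425220 + 0.10129163625 = +0.52651163625
ΔP ≈ 83.61 × (+0.52651163625) = +44.0216379068625.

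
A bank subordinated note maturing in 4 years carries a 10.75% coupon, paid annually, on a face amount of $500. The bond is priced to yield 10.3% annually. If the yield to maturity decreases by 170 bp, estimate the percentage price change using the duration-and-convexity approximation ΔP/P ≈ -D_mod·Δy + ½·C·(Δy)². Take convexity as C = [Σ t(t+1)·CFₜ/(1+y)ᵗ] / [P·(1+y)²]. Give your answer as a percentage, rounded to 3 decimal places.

With y = 0.103:
  t   CF        PV=CF/(1+0.103)^t    t·PV        t(t+1)·PV
  1        53.75        48.7307        48.7307          97.4615
  2        53.75        44.1802        88.3604         265.0811
  3        53.75        40.0546       120.1637         480.6547
  4       553.75       374.1207     1,496.4826       7,482.4132
  Σ                    507.0861     1,753.7374       8,325.6104
P = 507.0861; D_Mac = 3.45846 yrs; D_mod = 3.13550 yrs; C = 13.49532.
Duration effect: -3.13550 × (-0.017) = +0.053304
Convexity effect: 0.5 × 13.49532 × (-0.017)² = +0.0019501
ΔP/P ≈ +0.053304 + 0.0019501 = +0.055254 = +5.5254%.

+5.525%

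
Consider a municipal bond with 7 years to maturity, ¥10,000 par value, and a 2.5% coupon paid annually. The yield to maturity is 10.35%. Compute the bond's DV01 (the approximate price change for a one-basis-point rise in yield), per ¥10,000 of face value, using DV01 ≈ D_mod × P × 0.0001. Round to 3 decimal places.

¥3.577

Periodic yield y = 0.1035.
  t   CF        PV=CF/(1+0.1035)^t    t·PV
  1       250.00       226.5519       226.5519
  2       250.00       205.3030       410.6060
  3       250.00       186.0471       558.1414
  4       250.00       168.5973       674.3893
  5       250.00       152.7842       763.9208
  6       250.00       138.4542       830.7249
  7    10,250.00     5,144.1959    36,009.3716
  Σ                  6,221.9336    39,473.7059
P = 6,221.9336; D_Mac = 6.34428 yrs; D_mod = 5.74924 yrs.
DV01 ≈ 5.74924 × 6,221.9336 × 0.0001 = 3.577137.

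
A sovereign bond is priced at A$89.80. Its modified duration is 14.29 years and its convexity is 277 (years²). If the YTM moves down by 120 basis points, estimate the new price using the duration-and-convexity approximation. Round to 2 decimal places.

A$106.99

Duration effect: -D_mod·Δy = -14.29 × (-0.012) = +0.171480
Convexity effect: ½·C·(Δy)² = 0.5 × 277 × (-0.012)² = +0.0199440
ΔP/P ≈ +0.171480 + 0.0199440 = +0.191424
New price ≈ 89.80 × (1 + 0.191424) = 106.9898752.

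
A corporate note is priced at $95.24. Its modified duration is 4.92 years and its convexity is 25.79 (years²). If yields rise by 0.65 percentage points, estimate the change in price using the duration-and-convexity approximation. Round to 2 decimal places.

Duration effect: -D_mod·Δy = -4.92 × (+0.0065) = -0.031980
Convexity effect: ½·C·(Δy)² = 0.5 × 25.79 × (0.0065)² = +0.00054481375
ΔP/P ≈ -0.031980 + 0.00054481375 = -0.03143518625
ΔP ≈ 95.24 × (-0.03143518625) = -2.99388713845.

-$2.99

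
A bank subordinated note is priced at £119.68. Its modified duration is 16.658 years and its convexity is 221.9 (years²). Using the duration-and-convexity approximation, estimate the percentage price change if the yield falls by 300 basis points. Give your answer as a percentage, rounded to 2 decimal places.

+59.96%

Duration effect: -D_mod·Δy = -16.658 × (-0.03) = +0.499740
Convexity effect: ½·C·(Δy)² = 0.5 × 221.9 × (-0.03)² = +0.0998550
ΔP/P ≈ +0.499740 + 0.0998550 = +0.599595
= +59.9595%.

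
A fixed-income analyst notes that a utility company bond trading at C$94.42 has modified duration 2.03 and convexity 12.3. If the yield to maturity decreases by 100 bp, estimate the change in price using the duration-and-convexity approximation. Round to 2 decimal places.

Duration effect: -D_mod·Δy = -2.03 × (-0.01) = +0.020300
Convexity effect: ½·C·(Δy)² = 0.5 × 12.3 × (-0.01)² = +0.0006150
ΔP/P ≈ +0.020300 + 0.0006150 = +0.020915
ΔP ≈ 94.42 × (+0.020915) = +1.9747943.

+C$1.97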